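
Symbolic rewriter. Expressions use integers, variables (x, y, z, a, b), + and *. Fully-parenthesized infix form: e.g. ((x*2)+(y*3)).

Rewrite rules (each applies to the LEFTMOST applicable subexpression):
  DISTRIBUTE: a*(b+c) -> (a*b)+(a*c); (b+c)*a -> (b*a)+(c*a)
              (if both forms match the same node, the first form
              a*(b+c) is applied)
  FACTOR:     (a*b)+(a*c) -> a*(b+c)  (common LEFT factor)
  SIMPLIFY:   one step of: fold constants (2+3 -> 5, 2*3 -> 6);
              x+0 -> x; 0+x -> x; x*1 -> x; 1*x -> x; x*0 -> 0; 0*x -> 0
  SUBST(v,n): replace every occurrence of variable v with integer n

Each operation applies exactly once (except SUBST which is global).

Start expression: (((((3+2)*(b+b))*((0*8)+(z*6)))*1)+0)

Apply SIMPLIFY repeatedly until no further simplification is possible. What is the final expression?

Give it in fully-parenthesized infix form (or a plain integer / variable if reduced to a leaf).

Start: (((((3+2)*(b+b))*((0*8)+(z*6)))*1)+0)
Step 1: at root: (((((3+2)*(b+b))*((0*8)+(z*6)))*1)+0) -> ((((3+2)*(b+b))*((0*8)+(z*6)))*1); overall: (((((3+2)*(b+b))*((0*8)+(z*6)))*1)+0) -> ((((3+2)*(b+b))*((0*8)+(z*6)))*1)
Step 2: at root: ((((3+2)*(b+b))*((0*8)+(z*6)))*1) -> (((3+2)*(b+b))*((0*8)+(z*6))); overall: ((((3+2)*(b+b))*((0*8)+(z*6)))*1) -> (((3+2)*(b+b))*((0*8)+(z*6)))
Step 3: at LL: (3+2) -> 5; overall: (((3+2)*(b+b))*((0*8)+(z*6))) -> ((5*(b+b))*((0*8)+(z*6)))
Step 4: at RL: (0*8) -> 0; overall: ((5*(b+b))*((0*8)+(z*6))) -> ((5*(b+b))*(0+(z*6)))
Step 5: at R: (0+(z*6)) -> (z*6); overall: ((5*(b+b))*(0+(z*6))) -> ((5*(b+b))*(z*6))
Fixed point: ((5*(b+b))*(z*6))

Answer: ((5*(b+b))*(z*6))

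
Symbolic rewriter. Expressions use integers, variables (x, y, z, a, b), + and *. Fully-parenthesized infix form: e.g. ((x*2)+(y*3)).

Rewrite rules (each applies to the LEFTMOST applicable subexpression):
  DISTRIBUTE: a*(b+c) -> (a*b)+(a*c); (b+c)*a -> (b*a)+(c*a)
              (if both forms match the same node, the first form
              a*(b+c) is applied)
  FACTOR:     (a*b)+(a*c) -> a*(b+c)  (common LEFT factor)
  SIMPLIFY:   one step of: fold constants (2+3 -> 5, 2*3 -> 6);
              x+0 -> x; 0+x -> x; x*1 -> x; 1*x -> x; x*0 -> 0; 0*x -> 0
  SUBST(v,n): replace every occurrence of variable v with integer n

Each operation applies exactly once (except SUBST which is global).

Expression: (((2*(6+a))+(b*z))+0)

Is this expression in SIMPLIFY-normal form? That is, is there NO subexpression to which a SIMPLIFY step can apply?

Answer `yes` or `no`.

Expression: (((2*(6+a))+(b*z))+0)
Scanning for simplifiable subexpressions (pre-order)...
  at root: (((2*(6+a))+(b*z))+0) (SIMPLIFIABLE)
  at L: ((2*(6+a))+(b*z)) (not simplifiable)
  at LL: (2*(6+a)) (not simplifiable)
  at LLR: (6+a) (not simplifiable)
  at LR: (b*z) (not simplifiable)
Found simplifiable subexpr at path root: (((2*(6+a))+(b*z))+0)
One SIMPLIFY step would give: ((2*(6+a))+(b*z))
-> NOT in normal form.

Answer: no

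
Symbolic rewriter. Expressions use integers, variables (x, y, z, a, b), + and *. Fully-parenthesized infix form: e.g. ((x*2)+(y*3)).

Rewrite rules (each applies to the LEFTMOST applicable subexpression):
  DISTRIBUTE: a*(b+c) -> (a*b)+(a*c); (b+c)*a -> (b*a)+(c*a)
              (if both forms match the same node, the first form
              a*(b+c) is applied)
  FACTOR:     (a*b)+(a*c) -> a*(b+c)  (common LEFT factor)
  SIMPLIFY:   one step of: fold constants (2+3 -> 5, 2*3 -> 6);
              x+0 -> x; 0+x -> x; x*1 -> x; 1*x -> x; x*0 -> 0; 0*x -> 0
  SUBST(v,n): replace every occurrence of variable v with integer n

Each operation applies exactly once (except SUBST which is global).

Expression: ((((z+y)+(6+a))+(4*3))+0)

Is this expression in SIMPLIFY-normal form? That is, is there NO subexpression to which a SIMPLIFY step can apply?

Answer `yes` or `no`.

Expression: ((((z+y)+(6+a))+(4*3))+0)
Scanning for simplifiable subexpressions (pre-order)...
  at root: ((((z+y)+(6+a))+(4*3))+0) (SIMPLIFIABLE)
  at L: (((z+y)+(6+a))+(4*3)) (not simplifiable)
  at LL: ((z+y)+(6+a)) (not simplifiable)
  at LLL: (z+y) (not simplifiable)
  at LLR: (6+a) (not simplifiable)
  at LR: (4*3) (SIMPLIFIABLE)
Found simplifiable subexpr at path root: ((((z+y)+(6+a))+(4*3))+0)
One SIMPLIFY step would give: (((z+y)+(6+a))+(4*3))
-> NOT in normal form.

Answer: no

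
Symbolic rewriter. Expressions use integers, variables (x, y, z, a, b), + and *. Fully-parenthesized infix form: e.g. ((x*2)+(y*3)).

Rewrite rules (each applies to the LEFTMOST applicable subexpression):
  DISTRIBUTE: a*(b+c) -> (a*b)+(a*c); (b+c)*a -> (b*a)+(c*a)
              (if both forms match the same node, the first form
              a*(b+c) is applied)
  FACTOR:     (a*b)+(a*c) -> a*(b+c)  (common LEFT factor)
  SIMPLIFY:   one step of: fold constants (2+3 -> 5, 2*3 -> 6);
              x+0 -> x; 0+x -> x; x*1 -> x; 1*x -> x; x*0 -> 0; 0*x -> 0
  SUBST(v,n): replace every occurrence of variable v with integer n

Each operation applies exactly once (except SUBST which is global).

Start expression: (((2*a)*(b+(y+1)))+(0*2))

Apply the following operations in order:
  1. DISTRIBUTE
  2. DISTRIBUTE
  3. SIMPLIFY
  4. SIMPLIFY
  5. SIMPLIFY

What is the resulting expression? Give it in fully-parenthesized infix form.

Answer: (((2*a)*b)+(((2*a)*y)+(2*a)))

Derivation:
Start: (((2*a)*(b+(y+1)))+(0*2))
Apply DISTRIBUTE at L (target: ((2*a)*(b+(y+1)))): (((2*a)*(b+(y+1)))+(0*2)) -> ((((2*a)*b)+((2*a)*(y+1)))+(0*2))
Apply DISTRIBUTE at LR (target: ((2*a)*(y+1))): ((((2*a)*b)+((2*a)*(y+1)))+(0*2)) -> ((((2*a)*b)+(((2*a)*y)+((2*a)*1)))+(0*2))
Apply SIMPLIFY at LRR (target: ((2*a)*1)): ((((2*a)*b)+(((2*a)*y)+((2*a)*1)))+(0*2)) -> ((((2*a)*b)+(((2*a)*y)+(2*a)))+(0*2))
Apply SIMPLIFY at R (target: (0*2)): ((((2*a)*b)+(((2*a)*y)+(2*a)))+(0*2)) -> ((((2*a)*b)+(((2*a)*y)+(2*a)))+0)
Apply SIMPLIFY at root (target: ((((2*a)*b)+(((2*a)*y)+(2*a)))+0)): ((((2*a)*b)+(((2*a)*y)+(2*a)))+0) -> (((2*a)*b)+(((2*a)*y)+(2*a)))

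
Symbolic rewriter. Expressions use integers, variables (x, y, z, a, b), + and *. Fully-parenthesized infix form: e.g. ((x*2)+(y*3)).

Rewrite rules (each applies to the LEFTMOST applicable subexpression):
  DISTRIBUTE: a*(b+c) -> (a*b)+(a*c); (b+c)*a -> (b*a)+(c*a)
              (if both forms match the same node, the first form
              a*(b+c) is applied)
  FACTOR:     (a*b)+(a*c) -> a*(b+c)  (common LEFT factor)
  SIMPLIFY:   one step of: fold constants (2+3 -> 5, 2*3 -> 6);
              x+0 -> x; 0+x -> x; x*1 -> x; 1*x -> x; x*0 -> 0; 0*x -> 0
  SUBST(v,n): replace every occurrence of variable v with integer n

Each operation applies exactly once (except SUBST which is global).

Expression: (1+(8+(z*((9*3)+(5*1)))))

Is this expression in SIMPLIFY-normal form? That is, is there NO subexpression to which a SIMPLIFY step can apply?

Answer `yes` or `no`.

Expression: (1+(8+(z*((9*3)+(5*1)))))
Scanning for simplifiable subexpressions (pre-order)...
  at root: (1+(8+(z*((9*3)+(5*1))))) (not simplifiable)
  at R: (8+(z*((9*3)+(5*1)))) (not simplifiable)
  at RR: (z*((9*3)+(5*1))) (not simplifiable)
  at RRR: ((9*3)+(5*1)) (not simplifiable)
  at RRRL: (9*3) (SIMPLIFIABLE)
  at RRRR: (5*1) (SIMPLIFIABLE)
Found simplifiable subexpr at path RRRL: (9*3)
One SIMPLIFY step would give: (1+(8+(z*(27+(5*1)))))
-> NOT in normal form.

Answer: no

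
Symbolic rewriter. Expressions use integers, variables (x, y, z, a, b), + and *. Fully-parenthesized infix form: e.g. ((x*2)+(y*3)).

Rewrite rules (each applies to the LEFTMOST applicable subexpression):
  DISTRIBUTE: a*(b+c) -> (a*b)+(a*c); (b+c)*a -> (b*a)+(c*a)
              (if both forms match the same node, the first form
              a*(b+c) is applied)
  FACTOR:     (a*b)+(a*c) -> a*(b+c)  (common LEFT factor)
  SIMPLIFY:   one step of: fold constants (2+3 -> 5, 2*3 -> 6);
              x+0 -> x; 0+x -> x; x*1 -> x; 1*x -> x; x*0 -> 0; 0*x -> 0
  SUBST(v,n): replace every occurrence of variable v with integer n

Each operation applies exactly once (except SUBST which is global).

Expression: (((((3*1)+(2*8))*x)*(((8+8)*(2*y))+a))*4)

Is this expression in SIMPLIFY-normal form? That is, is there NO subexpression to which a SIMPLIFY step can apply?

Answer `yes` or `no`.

Expression: (((((3*1)+(2*8))*x)*(((8+8)*(2*y))+a))*4)
Scanning for simplifiable subexpressions (pre-order)...
  at root: (((((3*1)+(2*8))*x)*(((8+8)*(2*y))+a))*4) (not simplifiable)
  at L: ((((3*1)+(2*8))*x)*(((8+8)*(2*y))+a)) (not simplifiable)
  at LL: (((3*1)+(2*8))*x) (not simplifiable)
  at LLL: ((3*1)+(2*8)) (not simplifiable)
  at LLLL: (3*1) (SIMPLIFIABLE)
  at LLLR: (2*8) (SIMPLIFIABLE)
  at LR: (((8+8)*(2*y))+a) (not simplifiable)
  at LRL: ((8+8)*(2*y)) (not simplifiable)
  at LRLL: (8+8) (SIMPLIFIABLE)
  at LRLR: (2*y) (not simplifiable)
Found simplifiable subexpr at path LLLL: (3*1)
One SIMPLIFY step would give: ((((3+(2*8))*x)*(((8+8)*(2*y))+a))*4)
-> NOT in normal form.

Answer: no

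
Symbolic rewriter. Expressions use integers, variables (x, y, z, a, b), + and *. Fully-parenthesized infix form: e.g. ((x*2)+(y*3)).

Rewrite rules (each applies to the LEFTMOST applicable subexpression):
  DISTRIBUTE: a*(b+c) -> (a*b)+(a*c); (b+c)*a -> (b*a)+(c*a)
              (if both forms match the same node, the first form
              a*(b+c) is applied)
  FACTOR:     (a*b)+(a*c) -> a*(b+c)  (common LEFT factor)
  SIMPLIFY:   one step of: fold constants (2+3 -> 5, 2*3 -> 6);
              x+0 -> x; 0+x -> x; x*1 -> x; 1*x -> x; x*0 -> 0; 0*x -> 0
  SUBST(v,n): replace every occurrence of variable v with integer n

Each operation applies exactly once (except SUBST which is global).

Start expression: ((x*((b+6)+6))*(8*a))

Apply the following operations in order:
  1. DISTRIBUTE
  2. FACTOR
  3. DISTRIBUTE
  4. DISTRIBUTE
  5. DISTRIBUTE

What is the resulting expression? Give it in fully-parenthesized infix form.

Answer: ((((x*b)+(x*6))*(8*a))+((x*6)*(8*a)))

Derivation:
Start: ((x*((b+6)+6))*(8*a))
Apply DISTRIBUTE at L (target: (x*((b+6)+6))): ((x*((b+6)+6))*(8*a)) -> (((x*(b+6))+(x*6))*(8*a))
Apply FACTOR at L (target: ((x*(b+6))+(x*6))): (((x*(b+6))+(x*6))*(8*a)) -> ((x*((b+6)+6))*(8*a))
Apply DISTRIBUTE at L (target: (x*((b+6)+6))): ((x*((b+6)+6))*(8*a)) -> (((x*(b+6))+(x*6))*(8*a))
Apply DISTRIBUTE at root (target: (((x*(b+6))+(x*6))*(8*a))): (((x*(b+6))+(x*6))*(8*a)) -> (((x*(b+6))*(8*a))+((x*6)*(8*a)))
Apply DISTRIBUTE at LL (target: (x*(b+6))): (((x*(b+6))*(8*a))+((x*6)*(8*a))) -> ((((x*b)+(x*6))*(8*a))+((x*6)*(8*a)))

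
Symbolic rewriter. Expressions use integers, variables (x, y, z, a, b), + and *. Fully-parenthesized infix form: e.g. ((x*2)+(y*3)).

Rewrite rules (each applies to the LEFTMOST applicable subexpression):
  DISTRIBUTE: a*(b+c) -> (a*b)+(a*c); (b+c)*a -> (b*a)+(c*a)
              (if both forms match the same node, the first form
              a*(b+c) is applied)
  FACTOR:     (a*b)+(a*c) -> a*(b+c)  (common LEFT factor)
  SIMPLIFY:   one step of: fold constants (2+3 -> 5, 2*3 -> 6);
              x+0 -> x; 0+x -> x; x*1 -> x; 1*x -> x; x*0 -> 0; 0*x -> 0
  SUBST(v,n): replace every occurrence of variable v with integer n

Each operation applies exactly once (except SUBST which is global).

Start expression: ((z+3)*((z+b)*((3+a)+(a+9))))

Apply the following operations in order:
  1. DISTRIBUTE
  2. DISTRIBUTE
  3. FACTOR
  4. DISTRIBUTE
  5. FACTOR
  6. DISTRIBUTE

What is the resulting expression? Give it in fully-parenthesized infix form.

Start: ((z+3)*((z+b)*((3+a)+(a+9))))
Apply DISTRIBUTE at root (target: ((z+3)*((z+b)*((3+a)+(a+9))))): ((z+3)*((z+b)*((3+a)+(a+9)))) -> ((z*((z+b)*((3+a)+(a+9))))+(3*((z+b)*((3+a)+(a+9)))))
Apply DISTRIBUTE at LR (target: ((z+b)*((3+a)+(a+9)))): ((z*((z+b)*((3+a)+(a+9))))+(3*((z+b)*((3+a)+(a+9))))) -> ((z*(((z+b)*(3+a))+((z+b)*(a+9))))+(3*((z+b)*((3+a)+(a+9)))))
Apply FACTOR at LR (target: (((z+b)*(3+a))+((z+b)*(a+9)))): ((z*(((z+b)*(3+a))+((z+b)*(a+9))))+(3*((z+b)*((3+a)+(a+9))))) -> ((z*((z+b)*((3+a)+(a+9))))+(3*((z+b)*((3+a)+(a+9)))))
Apply DISTRIBUTE at LR (target: ((z+b)*((3+a)+(a+9)))): ((z*((z+b)*((3+a)+(a+9))))+(3*((z+b)*((3+a)+(a+9))))) -> ((z*(((z+b)*(3+a))+((z+b)*(a+9))))+(3*((z+b)*((3+a)+(a+9)))))
Apply FACTOR at LR (target: (((z+b)*(3+a))+((z+b)*(a+9)))): ((z*(((z+b)*(3+a))+((z+b)*(a+9))))+(3*((z+b)*((3+a)+(a+9))))) -> ((z*((z+b)*((3+a)+(a+9))))+(3*((z+b)*((3+a)+(a+9)))))
Apply DISTRIBUTE at LR (target: ((z+b)*((3+a)+(a+9)))): ((z*((z+b)*((3+a)+(a+9))))+(3*((z+b)*((3+a)+(a+9))))) -> ((z*(((z+b)*(3+a))+((z+b)*(a+9))))+(3*((z+b)*((3+a)+(a+9)))))

Answer: ((z*(((z+b)*(3+a))+((z+b)*(a+9))))+(3*((z+b)*((3+a)+(a+9)))))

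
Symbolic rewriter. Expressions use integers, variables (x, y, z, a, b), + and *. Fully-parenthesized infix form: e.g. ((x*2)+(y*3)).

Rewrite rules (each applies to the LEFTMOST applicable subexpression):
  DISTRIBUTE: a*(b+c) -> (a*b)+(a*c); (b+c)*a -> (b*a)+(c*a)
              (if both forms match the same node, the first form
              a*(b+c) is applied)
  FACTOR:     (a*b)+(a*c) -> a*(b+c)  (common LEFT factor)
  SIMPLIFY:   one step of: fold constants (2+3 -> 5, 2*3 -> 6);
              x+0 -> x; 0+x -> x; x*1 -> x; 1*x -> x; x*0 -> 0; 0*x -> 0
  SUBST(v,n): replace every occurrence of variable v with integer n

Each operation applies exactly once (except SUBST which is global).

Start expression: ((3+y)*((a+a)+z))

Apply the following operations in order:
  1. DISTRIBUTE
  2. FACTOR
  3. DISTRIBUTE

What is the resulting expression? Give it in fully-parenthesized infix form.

Start: ((3+y)*((a+a)+z))
Apply DISTRIBUTE at root (target: ((3+y)*((a+a)+z))): ((3+y)*((a+a)+z)) -> (((3+y)*(a+a))+((3+y)*z))
Apply FACTOR at root (target: (((3+y)*(a+a))+((3+y)*z))): (((3+y)*(a+a))+((3+y)*z)) -> ((3+y)*((a+a)+z))
Apply DISTRIBUTE at root (target: ((3+y)*((a+a)+z))): ((3+y)*((a+a)+z)) -> (((3+y)*(a+a))+((3+y)*z))

Answer: (((3+y)*(a+a))+((3+y)*z))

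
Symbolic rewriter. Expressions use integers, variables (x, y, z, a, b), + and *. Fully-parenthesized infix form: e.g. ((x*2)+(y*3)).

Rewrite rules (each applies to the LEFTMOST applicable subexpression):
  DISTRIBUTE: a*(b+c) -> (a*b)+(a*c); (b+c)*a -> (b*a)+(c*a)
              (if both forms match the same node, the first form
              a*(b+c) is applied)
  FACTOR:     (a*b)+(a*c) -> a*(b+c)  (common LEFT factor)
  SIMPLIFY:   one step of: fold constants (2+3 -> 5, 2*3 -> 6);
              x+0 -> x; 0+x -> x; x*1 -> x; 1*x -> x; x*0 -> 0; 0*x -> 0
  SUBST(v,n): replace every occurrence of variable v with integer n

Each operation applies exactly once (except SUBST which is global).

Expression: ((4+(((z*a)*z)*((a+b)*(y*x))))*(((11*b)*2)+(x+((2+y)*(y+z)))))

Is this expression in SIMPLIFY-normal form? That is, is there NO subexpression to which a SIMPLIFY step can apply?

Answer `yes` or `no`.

Answer: yes

Derivation:
Expression: ((4+(((z*a)*z)*((a+b)*(y*x))))*(((11*b)*2)+(x+((2+y)*(y+z)))))
Scanning for simplifiable subexpressions (pre-order)...
  at root: ((4+(((z*a)*z)*((a+b)*(y*x))))*(((11*b)*2)+(x+((2+y)*(y+z))))) (not simplifiable)
  at L: (4+(((z*a)*z)*((a+b)*(y*x)))) (not simplifiable)
  at LR: (((z*a)*z)*((a+b)*(y*x))) (not simplifiable)
  at LRL: ((z*a)*z) (not simplifiable)
  at LRLL: (z*a) (not simplifiable)
  at LRR: ((a+b)*(y*x)) (not simplifiable)
  at LRRL: (a+b) (not simplifiable)
  at LRRR: (y*x) (not simplifiable)
  at R: (((11*b)*2)+(x+((2+y)*(y+z)))) (not simplifiable)
  at RL: ((11*b)*2) (not simplifiable)
  at RLL: (11*b) (not simplifiable)
  at RR: (x+((2+y)*(y+z))) (not simplifiable)
  at RRR: ((2+y)*(y+z)) (not simplifiable)
  at RRRL: (2+y) (not simplifiable)
  at RRRR: (y+z) (not simplifiable)
Result: no simplifiable subexpression found -> normal form.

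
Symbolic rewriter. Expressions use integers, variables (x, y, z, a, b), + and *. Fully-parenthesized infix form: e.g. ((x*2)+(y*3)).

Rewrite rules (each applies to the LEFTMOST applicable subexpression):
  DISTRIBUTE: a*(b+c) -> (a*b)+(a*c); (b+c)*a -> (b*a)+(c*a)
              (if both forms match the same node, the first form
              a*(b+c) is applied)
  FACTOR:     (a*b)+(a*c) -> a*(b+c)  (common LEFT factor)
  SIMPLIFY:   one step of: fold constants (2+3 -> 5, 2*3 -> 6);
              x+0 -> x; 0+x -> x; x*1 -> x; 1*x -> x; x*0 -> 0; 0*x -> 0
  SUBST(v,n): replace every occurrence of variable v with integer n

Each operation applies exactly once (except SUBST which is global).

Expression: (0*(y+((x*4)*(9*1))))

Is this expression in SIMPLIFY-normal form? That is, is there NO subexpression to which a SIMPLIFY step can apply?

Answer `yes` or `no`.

Answer: no

Derivation:
Expression: (0*(y+((x*4)*(9*1))))
Scanning for simplifiable subexpressions (pre-order)...
  at root: (0*(y+((x*4)*(9*1)))) (SIMPLIFIABLE)
  at R: (y+((x*4)*(9*1))) (not simplifiable)
  at RR: ((x*4)*(9*1)) (not simplifiable)
  at RRL: (x*4) (not simplifiable)
  at RRR: (9*1) (SIMPLIFIABLE)
Found simplifiable subexpr at path root: (0*(y+((x*4)*(9*1))))
One SIMPLIFY step would give: 0
-> NOT in normal form.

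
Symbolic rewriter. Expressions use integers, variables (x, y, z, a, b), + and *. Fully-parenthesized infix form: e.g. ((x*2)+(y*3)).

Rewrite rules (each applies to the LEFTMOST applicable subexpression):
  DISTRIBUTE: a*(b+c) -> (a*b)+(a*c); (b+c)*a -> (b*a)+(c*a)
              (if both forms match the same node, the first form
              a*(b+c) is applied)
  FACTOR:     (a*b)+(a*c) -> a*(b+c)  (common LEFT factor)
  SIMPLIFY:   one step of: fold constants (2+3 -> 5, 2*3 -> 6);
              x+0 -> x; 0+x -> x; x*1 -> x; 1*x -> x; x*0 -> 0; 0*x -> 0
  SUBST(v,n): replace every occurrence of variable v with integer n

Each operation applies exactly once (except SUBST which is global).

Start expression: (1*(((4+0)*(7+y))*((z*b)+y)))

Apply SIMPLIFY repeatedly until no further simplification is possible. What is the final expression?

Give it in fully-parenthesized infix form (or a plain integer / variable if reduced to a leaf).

Answer: ((4*(7+y))*((z*b)+y))

Derivation:
Start: (1*(((4+0)*(7+y))*((z*b)+y)))
Step 1: at root: (1*(((4+0)*(7+y))*((z*b)+y))) -> (((4+0)*(7+y))*((z*b)+y)); overall: (1*(((4+0)*(7+y))*((z*b)+y))) -> (((4+0)*(7+y))*((z*b)+y))
Step 2: at LL: (4+0) -> 4; overall: (((4+0)*(7+y))*((z*b)+y)) -> ((4*(7+y))*((z*b)+y))
Fixed point: ((4*(7+y))*((z*b)+y))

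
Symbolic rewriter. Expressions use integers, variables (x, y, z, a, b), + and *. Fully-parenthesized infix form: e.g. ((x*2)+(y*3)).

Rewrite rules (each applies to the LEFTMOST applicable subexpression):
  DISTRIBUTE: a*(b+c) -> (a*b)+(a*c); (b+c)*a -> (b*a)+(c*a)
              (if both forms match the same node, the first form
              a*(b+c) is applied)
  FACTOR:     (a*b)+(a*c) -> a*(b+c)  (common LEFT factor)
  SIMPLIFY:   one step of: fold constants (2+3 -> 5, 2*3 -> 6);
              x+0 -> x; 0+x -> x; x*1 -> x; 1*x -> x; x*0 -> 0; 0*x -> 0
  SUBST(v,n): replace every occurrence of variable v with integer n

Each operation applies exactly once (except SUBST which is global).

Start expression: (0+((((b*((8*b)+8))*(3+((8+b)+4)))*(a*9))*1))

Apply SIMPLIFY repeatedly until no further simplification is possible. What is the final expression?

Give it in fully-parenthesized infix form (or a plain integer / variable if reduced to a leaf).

Answer: (((b*((8*b)+8))*(3+((8+b)+4)))*(a*9))

Derivation:
Start: (0+((((b*((8*b)+8))*(3+((8+b)+4)))*(a*9))*1))
Step 1: at root: (0+((((b*((8*b)+8))*(3+((8+b)+4)))*(a*9))*1)) -> ((((b*((8*b)+8))*(3+((8+b)+4)))*(a*9))*1); overall: (0+((((b*((8*b)+8))*(3+((8+b)+4)))*(a*9))*1)) -> ((((b*((8*b)+8))*(3+((8+b)+4)))*(a*9))*1)
Step 2: at root: ((((b*((8*b)+8))*(3+((8+b)+4)))*(a*9))*1) -> (((b*((8*b)+8))*(3+((8+b)+4)))*(a*9)); overall: ((((b*((8*b)+8))*(3+((8+b)+4)))*(a*9))*1) -> (((b*((8*b)+8))*(3+((8+b)+4)))*(a*9))
Fixed point: (((b*((8*b)+8))*(3+((8+b)+4)))*(a*9))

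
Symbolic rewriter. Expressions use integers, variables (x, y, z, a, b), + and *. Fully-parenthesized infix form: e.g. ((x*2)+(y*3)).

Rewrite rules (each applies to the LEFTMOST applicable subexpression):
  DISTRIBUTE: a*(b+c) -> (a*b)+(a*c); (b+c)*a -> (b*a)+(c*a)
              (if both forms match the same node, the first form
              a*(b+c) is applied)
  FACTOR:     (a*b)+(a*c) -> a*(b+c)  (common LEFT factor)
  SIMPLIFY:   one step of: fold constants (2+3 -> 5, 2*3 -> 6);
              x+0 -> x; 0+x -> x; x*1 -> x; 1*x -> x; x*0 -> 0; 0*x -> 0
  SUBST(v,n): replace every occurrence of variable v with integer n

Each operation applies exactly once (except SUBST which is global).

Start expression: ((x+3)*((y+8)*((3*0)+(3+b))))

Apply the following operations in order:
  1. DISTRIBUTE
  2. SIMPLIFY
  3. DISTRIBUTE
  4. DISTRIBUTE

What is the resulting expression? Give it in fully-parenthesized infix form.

Answer: (((x*((y+8)*0))+(x*((y+8)*(3+b))))+(3*((y+8)*((3*0)+(3+b)))))

Derivation:
Start: ((x+3)*((y+8)*((3*0)+(3+b))))
Apply DISTRIBUTE at root (target: ((x+3)*((y+8)*((3*0)+(3+b))))): ((x+3)*((y+8)*((3*0)+(3+b)))) -> ((x*((y+8)*((3*0)+(3+b))))+(3*((y+8)*((3*0)+(3+b)))))
Apply SIMPLIFY at LRRL (target: (3*0)): ((x*((y+8)*((3*0)+(3+b))))+(3*((y+8)*((3*0)+(3+b))))) -> ((x*((y+8)*(0+(3+b))))+(3*((y+8)*((3*0)+(3+b)))))
Apply DISTRIBUTE at LR (target: ((y+8)*(0+(3+b)))): ((x*((y+8)*(0+(3+b))))+(3*((y+8)*((3*0)+(3+b))))) -> ((x*(((y+8)*0)+((y+8)*(3+b))))+(3*((y+8)*((3*0)+(3+b)))))
Apply DISTRIBUTE at L (target: (x*(((y+8)*0)+((y+8)*(3+b))))): ((x*(((y+8)*0)+((y+8)*(3+b))))+(3*((y+8)*((3*0)+(3+b))))) -> (((x*((y+8)*0))+(x*((y+8)*(3+b))))+(3*((y+8)*((3*0)+(3+b)))))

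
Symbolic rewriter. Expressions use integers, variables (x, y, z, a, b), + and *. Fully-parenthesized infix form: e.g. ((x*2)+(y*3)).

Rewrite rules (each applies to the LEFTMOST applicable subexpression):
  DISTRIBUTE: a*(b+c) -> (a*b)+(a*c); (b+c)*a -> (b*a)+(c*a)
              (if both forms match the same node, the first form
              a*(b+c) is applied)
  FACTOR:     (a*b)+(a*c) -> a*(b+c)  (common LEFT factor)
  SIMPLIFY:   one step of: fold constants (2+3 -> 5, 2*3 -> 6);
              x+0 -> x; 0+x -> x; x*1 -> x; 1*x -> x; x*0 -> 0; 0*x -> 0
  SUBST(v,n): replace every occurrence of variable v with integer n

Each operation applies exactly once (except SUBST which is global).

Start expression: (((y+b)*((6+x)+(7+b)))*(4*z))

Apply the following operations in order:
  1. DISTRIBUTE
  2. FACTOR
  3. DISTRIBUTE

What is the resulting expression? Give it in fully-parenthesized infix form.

Start: (((y+b)*((6+x)+(7+b)))*(4*z))
Apply DISTRIBUTE at L (target: ((y+b)*((6+x)+(7+b)))): (((y+b)*((6+x)+(7+b)))*(4*z)) -> ((((y+b)*(6+x))+((y+b)*(7+b)))*(4*z))
Apply FACTOR at L (target: (((y+b)*(6+x))+((y+b)*(7+b)))): ((((y+b)*(6+x))+((y+b)*(7+b)))*(4*z)) -> (((y+b)*((6+x)+(7+b)))*(4*z))
Apply DISTRIBUTE at L (target: ((y+b)*((6+x)+(7+b)))): (((y+b)*((6+x)+(7+b)))*(4*z)) -> ((((y+b)*(6+x))+((y+b)*(7+b)))*(4*z))

Answer: ((((y+b)*(6+x))+((y+b)*(7+b)))*(4*z))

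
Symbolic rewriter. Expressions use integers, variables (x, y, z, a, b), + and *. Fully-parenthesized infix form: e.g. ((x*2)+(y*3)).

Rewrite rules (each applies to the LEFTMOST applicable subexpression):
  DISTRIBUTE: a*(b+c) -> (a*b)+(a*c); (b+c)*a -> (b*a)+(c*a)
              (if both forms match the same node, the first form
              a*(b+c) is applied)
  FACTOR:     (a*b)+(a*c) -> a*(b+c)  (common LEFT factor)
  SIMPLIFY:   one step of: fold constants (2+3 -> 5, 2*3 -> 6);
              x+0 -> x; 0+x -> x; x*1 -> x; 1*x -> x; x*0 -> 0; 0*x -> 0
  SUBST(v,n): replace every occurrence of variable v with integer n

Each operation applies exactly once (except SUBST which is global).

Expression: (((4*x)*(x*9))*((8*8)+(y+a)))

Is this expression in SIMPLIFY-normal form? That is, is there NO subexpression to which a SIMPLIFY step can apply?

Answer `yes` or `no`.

Answer: no

Derivation:
Expression: (((4*x)*(x*9))*((8*8)+(y+a)))
Scanning for simplifiable subexpressions (pre-order)...
  at root: (((4*x)*(x*9))*((8*8)+(y+a))) (not simplifiable)
  at L: ((4*x)*(x*9)) (not simplifiable)
  at LL: (4*x) (not simplifiable)
  at LR: (x*9) (not simplifiable)
  at R: ((8*8)+(y+a)) (not simplifiable)
  at RL: (8*8) (SIMPLIFIABLE)
  at RR: (y+a) (not simplifiable)
Found simplifiable subexpr at path RL: (8*8)
One SIMPLIFY step would give: (((4*x)*(x*9))*(64+(y+a)))
-> NOT in normal form.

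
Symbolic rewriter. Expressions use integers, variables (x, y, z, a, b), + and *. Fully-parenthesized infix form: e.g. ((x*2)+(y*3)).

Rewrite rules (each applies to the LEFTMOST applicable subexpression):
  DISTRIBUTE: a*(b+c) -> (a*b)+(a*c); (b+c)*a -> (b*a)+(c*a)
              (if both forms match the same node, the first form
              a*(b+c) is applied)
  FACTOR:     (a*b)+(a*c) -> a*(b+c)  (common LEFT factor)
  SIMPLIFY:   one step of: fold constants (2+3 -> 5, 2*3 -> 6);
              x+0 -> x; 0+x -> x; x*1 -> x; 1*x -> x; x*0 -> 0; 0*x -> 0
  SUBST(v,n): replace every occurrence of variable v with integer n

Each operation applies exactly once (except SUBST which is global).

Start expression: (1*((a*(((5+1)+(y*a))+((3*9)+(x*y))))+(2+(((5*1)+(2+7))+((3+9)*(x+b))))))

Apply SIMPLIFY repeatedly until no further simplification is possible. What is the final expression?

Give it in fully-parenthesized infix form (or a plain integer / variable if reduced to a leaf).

Start: (1*((a*(((5+1)+(y*a))+((3*9)+(x*y))))+(2+(((5*1)+(2+7))+((3+9)*(x+b))))))
Step 1: at root: (1*((a*(((5+1)+(y*a))+((3*9)+(x*y))))+(2+(((5*1)+(2+7))+((3+9)*(x+b)))))) -> ((a*(((5+1)+(y*a))+((3*9)+(x*y))))+(2+(((5*1)+(2+7))+((3+9)*(x+b))))); overall: (1*((a*(((5+1)+(y*a))+((3*9)+(x*y))))+(2+(((5*1)+(2+7))+((3+9)*(x+b)))))) -> ((a*(((5+1)+(y*a))+((3*9)+(x*y))))+(2+(((5*1)+(2+7))+((3+9)*(x+b)))))
Step 2: at LRLL: (5+1) -> 6; overall: ((a*(((5+1)+(y*a))+((3*9)+(x*y))))+(2+(((5*1)+(2+7))+((3+9)*(x+b))))) -> ((a*((6+(y*a))+((3*9)+(x*y))))+(2+(((5*1)+(2+7))+((3+9)*(x+b)))))
Step 3: at LRRL: (3*9) -> 27; overall: ((a*((6+(y*a))+((3*9)+(x*y))))+(2+(((5*1)+(2+7))+((3+9)*(x+b))))) -> ((a*((6+(y*a))+(27+(x*y))))+(2+(((5*1)+(2+7))+((3+9)*(x+b)))))
Step 4: at RRLL: (5*1) -> 5; overall: ((a*((6+(y*a))+(27+(x*y))))+(2+(((5*1)+(2+7))+((3+9)*(x+b))))) -> ((a*((6+(y*a))+(27+(x*y))))+(2+((5+(2+7))+((3+9)*(x+b)))))
Step 5: at RRLR: (2+7) -> 9; overall: ((a*((6+(y*a))+(27+(x*y))))+(2+((5+(2+7))+((3+9)*(x+b))))) -> ((a*((6+(y*a))+(27+(x*y))))+(2+((5+9)+((3+9)*(x+b)))))
Step 6: at RRL: (5+9) -> 14; overall: ((a*((6+(y*a))+(27+(x*y))))+(2+((5+9)+((3+9)*(x+b))))) -> ((a*((6+(y*a))+(27+(x*y))))+(2+(14+((3+9)*(x+b)))))
Step 7: at RRRL: (3+9) -> 12; overall: ((a*((6+(y*a))+(27+(x*y))))+(2+(14+((3+9)*(x+b))))) -> ((a*((6+(y*a))+(27+(x*y))))+(2+(14+(12*(x+b)))))
Fixed point: ((a*((6+(y*a))+(27+(x*y))))+(2+(14+(12*(x+b)))))

Answer: ((a*((6+(y*a))+(27+(x*y))))+(2+(14+(12*(x+b)))))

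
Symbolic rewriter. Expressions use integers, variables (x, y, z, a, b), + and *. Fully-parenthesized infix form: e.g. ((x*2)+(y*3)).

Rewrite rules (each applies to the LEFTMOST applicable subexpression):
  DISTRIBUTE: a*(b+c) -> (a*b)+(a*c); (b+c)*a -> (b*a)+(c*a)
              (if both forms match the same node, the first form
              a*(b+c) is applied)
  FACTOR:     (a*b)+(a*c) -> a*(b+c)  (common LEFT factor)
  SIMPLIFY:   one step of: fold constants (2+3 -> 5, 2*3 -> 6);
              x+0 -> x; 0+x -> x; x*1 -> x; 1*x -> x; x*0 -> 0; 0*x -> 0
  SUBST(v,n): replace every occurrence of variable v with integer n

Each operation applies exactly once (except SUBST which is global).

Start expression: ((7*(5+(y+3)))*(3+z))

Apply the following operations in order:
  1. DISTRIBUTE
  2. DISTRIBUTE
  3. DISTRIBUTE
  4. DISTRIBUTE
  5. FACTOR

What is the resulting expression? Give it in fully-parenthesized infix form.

Answer: ((((7*5)*3)+((7*(y+3))*3))+((7*(5+(y+3)))*z))

Derivation:
Start: ((7*(5+(y+3)))*(3+z))
Apply DISTRIBUTE at root (target: ((7*(5+(y+3)))*(3+z))): ((7*(5+(y+3)))*(3+z)) -> (((7*(5+(y+3)))*3)+((7*(5+(y+3)))*z))
Apply DISTRIBUTE at LL (target: (7*(5+(y+3)))): (((7*(5+(y+3)))*3)+((7*(5+(y+3)))*z)) -> ((((7*5)+(7*(y+3)))*3)+((7*(5+(y+3)))*z))
Apply DISTRIBUTE at L (target: (((7*5)+(7*(y+3)))*3)): ((((7*5)+(7*(y+3)))*3)+((7*(5+(y+3)))*z)) -> ((((7*5)*3)+((7*(y+3))*3))+((7*(5+(y+3)))*z))
Apply DISTRIBUTE at LRL (target: (7*(y+3))): ((((7*5)*3)+((7*(y+3))*3))+((7*(5+(y+3)))*z)) -> ((((7*5)*3)+(((7*y)+(7*3))*3))+((7*(5+(y+3)))*z))
Apply FACTOR at LRL (target: ((7*y)+(7*3))): ((((7*5)*3)+(((7*y)+(7*3))*3))+((7*(5+(y+3)))*z)) -> ((((7*5)*3)+((7*(y+3))*3))+((7*(5+(y+3)))*z))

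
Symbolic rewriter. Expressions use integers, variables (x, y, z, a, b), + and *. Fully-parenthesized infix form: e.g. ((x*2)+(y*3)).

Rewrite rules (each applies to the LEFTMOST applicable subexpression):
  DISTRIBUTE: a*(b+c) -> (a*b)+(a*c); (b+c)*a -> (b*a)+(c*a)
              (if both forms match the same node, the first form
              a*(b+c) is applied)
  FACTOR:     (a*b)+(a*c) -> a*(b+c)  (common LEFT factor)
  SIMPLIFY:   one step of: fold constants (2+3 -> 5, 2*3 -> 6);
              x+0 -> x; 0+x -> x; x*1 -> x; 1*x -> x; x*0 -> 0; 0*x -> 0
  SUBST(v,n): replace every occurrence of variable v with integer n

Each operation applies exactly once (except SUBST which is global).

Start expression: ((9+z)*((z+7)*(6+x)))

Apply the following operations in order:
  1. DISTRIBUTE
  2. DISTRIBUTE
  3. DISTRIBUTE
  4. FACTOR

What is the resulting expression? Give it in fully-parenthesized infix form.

Answer: ((9*(((z+7)*6)+((z+7)*x)))+(z*((z+7)*(6+x))))

Derivation:
Start: ((9+z)*((z+7)*(6+x)))
Apply DISTRIBUTE at root (target: ((9+z)*((z+7)*(6+x)))): ((9+z)*((z+7)*(6+x))) -> ((9*((z+7)*(6+x)))+(z*((z+7)*(6+x))))
Apply DISTRIBUTE at LR (target: ((z+7)*(6+x))): ((9*((z+7)*(6+x)))+(z*((z+7)*(6+x)))) -> ((9*(((z+7)*6)+((z+7)*x)))+(z*((z+7)*(6+x))))
Apply DISTRIBUTE at L (target: (9*(((z+7)*6)+((z+7)*x)))): ((9*(((z+7)*6)+((z+7)*x)))+(z*((z+7)*(6+x)))) -> (((9*((z+7)*6))+(9*((z+7)*x)))+(z*((z+7)*(6+x))))
Apply FACTOR at L (target: ((9*((z+7)*6))+(9*((z+7)*x)))): (((9*((z+7)*6))+(9*((z+7)*x)))+(z*((z+7)*(6+x)))) -> ((9*(((z+7)*6)+((z+7)*x)))+(z*((z+7)*(6+x))))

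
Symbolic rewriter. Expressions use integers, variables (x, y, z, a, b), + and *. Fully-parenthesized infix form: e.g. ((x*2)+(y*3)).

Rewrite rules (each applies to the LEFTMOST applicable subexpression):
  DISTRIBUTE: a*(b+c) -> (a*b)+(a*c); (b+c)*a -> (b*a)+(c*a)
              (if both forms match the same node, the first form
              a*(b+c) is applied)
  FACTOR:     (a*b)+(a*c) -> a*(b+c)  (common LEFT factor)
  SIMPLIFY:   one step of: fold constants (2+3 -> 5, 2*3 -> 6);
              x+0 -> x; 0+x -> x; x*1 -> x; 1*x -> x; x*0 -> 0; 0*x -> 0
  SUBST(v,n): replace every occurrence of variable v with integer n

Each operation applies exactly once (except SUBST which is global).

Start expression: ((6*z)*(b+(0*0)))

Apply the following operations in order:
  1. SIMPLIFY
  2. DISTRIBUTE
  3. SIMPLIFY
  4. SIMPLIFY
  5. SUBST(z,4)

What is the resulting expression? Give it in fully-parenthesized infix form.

Start: ((6*z)*(b+(0*0)))
Apply SIMPLIFY at RR (target: (0*0)): ((6*z)*(b+(0*0))) -> ((6*z)*(b+0))
Apply DISTRIBUTE at root (target: ((6*z)*(b+0))): ((6*z)*(b+0)) -> (((6*z)*b)+((6*z)*0))
Apply SIMPLIFY at R (target: ((6*z)*0)): (((6*z)*b)+((6*z)*0)) -> (((6*z)*b)+0)
Apply SIMPLIFY at root (target: (((6*z)*b)+0)): (((6*z)*b)+0) -> ((6*z)*b)
Apply SUBST(z,4): ((6*z)*b) -> ((6*4)*b)

Answer: ((6*4)*b)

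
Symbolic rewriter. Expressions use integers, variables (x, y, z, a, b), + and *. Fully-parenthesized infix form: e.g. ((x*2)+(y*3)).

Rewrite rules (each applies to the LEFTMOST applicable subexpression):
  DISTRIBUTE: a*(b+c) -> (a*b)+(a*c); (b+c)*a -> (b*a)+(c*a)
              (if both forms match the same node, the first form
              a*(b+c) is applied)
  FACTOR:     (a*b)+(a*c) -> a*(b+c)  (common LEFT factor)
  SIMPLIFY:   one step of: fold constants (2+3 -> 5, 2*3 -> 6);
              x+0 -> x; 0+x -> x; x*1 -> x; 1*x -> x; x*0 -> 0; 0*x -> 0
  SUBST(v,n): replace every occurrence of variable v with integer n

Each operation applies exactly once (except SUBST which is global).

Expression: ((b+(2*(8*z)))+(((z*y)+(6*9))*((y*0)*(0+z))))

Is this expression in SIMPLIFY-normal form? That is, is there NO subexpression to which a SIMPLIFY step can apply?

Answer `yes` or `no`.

Answer: no

Derivation:
Expression: ((b+(2*(8*z)))+(((z*y)+(6*9))*((y*0)*(0+z))))
Scanning for simplifiable subexpressions (pre-order)...
  at root: ((b+(2*(8*z)))+(((z*y)+(6*9))*((y*0)*(0+z)))) (not simplifiable)
  at L: (b+(2*(8*z))) (not simplifiable)
  at LR: (2*(8*z)) (not simplifiable)
  at LRR: (8*z) (not simplifiable)
  at R: (((z*y)+(6*9))*((y*0)*(0+z))) (not simplifiable)
  at RL: ((z*y)+(6*9)) (not simplifiable)
  at RLL: (z*y) (not simplifiable)
  at RLR: (6*9) (SIMPLIFIABLE)
  at RR: ((y*0)*(0+z)) (not simplifiable)
  at RRL: (y*0) (SIMPLIFIABLE)
  at RRR: (0+z) (SIMPLIFIABLE)
Found simplifiable subexpr at path RLR: (6*9)
One SIMPLIFY step would give: ((b+(2*(8*z)))+(((z*y)+54)*((y*0)*(0+z))))
-> NOT in normal form.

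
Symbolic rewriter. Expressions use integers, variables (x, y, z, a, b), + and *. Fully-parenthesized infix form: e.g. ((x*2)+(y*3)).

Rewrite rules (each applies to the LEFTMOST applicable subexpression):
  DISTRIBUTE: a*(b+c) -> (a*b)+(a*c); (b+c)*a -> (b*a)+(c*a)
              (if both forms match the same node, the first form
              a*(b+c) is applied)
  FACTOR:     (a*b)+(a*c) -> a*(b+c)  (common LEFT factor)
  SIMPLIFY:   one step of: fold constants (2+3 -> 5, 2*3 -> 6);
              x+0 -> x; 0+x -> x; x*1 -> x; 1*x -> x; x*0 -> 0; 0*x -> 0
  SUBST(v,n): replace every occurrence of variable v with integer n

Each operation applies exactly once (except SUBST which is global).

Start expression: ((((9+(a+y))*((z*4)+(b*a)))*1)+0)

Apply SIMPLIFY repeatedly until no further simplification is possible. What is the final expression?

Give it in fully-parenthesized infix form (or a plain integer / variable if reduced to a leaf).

Start: ((((9+(a+y))*((z*4)+(b*a)))*1)+0)
Step 1: at root: ((((9+(a+y))*((z*4)+(b*a)))*1)+0) -> (((9+(a+y))*((z*4)+(b*a)))*1); overall: ((((9+(a+y))*((z*4)+(b*a)))*1)+0) -> (((9+(a+y))*((z*4)+(b*a)))*1)
Step 2: at root: (((9+(a+y))*((z*4)+(b*a)))*1) -> ((9+(a+y))*((z*4)+(b*a))); overall: (((9+(a+y))*((z*4)+(b*a)))*1) -> ((9+(a+y))*((z*4)+(b*a)))
Fixed point: ((9+(a+y))*((z*4)+(b*a)))

Answer: ((9+(a+y))*((z*4)+(b*a)))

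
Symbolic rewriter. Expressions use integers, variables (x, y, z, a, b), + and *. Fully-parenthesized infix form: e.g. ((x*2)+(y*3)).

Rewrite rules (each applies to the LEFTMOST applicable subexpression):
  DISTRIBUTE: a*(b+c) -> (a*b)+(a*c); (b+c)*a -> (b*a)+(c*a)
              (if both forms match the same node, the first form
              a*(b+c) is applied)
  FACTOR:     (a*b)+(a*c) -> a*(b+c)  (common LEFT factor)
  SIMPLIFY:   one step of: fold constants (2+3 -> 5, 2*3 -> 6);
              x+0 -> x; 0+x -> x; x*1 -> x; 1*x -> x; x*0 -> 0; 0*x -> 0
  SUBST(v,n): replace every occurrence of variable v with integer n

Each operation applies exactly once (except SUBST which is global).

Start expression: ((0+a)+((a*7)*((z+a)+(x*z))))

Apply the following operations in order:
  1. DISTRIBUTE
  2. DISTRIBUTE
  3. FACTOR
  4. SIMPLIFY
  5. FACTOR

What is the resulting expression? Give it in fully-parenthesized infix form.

Start: ((0+a)+((a*7)*((z+a)+(x*z))))
Apply DISTRIBUTE at R (target: ((a*7)*((z+a)+(x*z)))): ((0+a)+((a*7)*((z+a)+(x*z)))) -> ((0+a)+(((a*7)*(z+a))+((a*7)*(x*z))))
Apply DISTRIBUTE at RL (target: ((a*7)*(z+a))): ((0+a)+(((a*7)*(z+a))+((a*7)*(x*z)))) -> ((0+a)+((((a*7)*z)+((a*7)*a))+((a*7)*(x*z))))
Apply FACTOR at RL (target: (((a*7)*z)+((a*7)*a))): ((0+a)+((((a*7)*z)+((a*7)*a))+((a*7)*(x*z)))) -> ((0+a)+(((a*7)*(z+a))+((a*7)*(x*z))))
Apply SIMPLIFY at L (target: (0+a)): ((0+a)+(((a*7)*(z+a))+((a*7)*(x*z)))) -> (a+(((a*7)*(z+a))+((a*7)*(x*z))))
Apply FACTOR at R (target: (((a*7)*(z+a))+((a*7)*(x*z)))): (a+(((a*7)*(z+a))+((a*7)*(x*z)))) -> (a+((a*7)*((z+a)+(x*z))))

Answer: (a+((a*7)*((z+a)+(x*z))))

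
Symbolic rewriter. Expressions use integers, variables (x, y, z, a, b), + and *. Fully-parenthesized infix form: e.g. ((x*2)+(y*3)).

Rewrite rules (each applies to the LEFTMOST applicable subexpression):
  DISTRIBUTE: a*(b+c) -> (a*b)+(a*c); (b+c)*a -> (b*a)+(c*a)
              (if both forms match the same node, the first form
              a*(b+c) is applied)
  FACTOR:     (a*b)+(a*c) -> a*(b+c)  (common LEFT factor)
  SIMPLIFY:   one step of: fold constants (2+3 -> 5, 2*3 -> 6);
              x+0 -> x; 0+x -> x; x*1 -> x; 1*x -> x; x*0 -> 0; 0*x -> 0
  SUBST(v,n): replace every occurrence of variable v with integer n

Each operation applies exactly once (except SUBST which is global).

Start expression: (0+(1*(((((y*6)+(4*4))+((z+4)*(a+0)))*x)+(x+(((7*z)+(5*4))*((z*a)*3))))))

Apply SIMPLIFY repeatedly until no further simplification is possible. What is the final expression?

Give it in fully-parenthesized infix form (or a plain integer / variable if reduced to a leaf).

Start: (0+(1*(((((y*6)+(4*4))+((z+4)*(a+0)))*x)+(x+(((7*z)+(5*4))*((z*a)*3))))))
Step 1: at root: (0+(1*(((((y*6)+(4*4))+((z+4)*(a+0)))*x)+(x+(((7*z)+(5*4))*((z*a)*3)))))) -> (1*(((((y*6)+(4*4))+((z+4)*(a+0)))*x)+(x+(((7*z)+(5*4))*((z*a)*3))))); overall: (0+(1*(((((y*6)+(4*4))+((z+4)*(a+0)))*x)+(x+(((7*z)+(5*4))*((z*a)*3)))))) -> (1*(((((y*6)+(4*4))+((z+4)*(a+0)))*x)+(x+(((7*z)+(5*4))*((z*a)*3)))))
Step 2: at root: (1*(((((y*6)+(4*4))+((z+4)*(a+0)))*x)+(x+(((7*z)+(5*4))*((z*a)*3))))) -> (((((y*6)+(4*4))+((z+4)*(a+0)))*x)+(x+(((7*z)+(5*4))*((z*a)*3)))); overall: (1*(((((y*6)+(4*4))+((z+4)*(a+0)))*x)+(x+(((7*z)+(5*4))*((z*a)*3))))) -> (((((y*6)+(4*4))+((z+4)*(a+0)))*x)+(x+(((7*z)+(5*4))*((z*a)*3))))
Step 3: at LLLR: (4*4) -> 16; overall: (((((y*6)+(4*4))+((z+4)*(a+0)))*x)+(x+(((7*z)+(5*4))*((z*a)*3)))) -> (((((y*6)+16)+((z+4)*(a+0)))*x)+(x+(((7*z)+(5*4))*((z*a)*3))))
Step 4: at LLRR: (a+0) -> a; overall: (((((y*6)+16)+((z+4)*(a+0)))*x)+(x+(((7*z)+(5*4))*((z*a)*3)))) -> (((((y*6)+16)+((z+4)*a))*x)+(x+(((7*z)+(5*4))*((z*a)*3))))
Step 5: at RRLR: (5*4) -> 20; overall: (((((y*6)+16)+((z+4)*a))*x)+(x+(((7*z)+(5*4))*((z*a)*3)))) -> (((((y*6)+16)+((z+4)*a))*x)+(x+(((7*z)+20)*((z*a)*3))))
Fixed point: (((((y*6)+16)+((z+4)*a))*x)+(x+(((7*z)+20)*((z*a)*3))))

Answer: (((((y*6)+16)+((z+4)*a))*x)+(x+(((7*z)+20)*((z*a)*3))))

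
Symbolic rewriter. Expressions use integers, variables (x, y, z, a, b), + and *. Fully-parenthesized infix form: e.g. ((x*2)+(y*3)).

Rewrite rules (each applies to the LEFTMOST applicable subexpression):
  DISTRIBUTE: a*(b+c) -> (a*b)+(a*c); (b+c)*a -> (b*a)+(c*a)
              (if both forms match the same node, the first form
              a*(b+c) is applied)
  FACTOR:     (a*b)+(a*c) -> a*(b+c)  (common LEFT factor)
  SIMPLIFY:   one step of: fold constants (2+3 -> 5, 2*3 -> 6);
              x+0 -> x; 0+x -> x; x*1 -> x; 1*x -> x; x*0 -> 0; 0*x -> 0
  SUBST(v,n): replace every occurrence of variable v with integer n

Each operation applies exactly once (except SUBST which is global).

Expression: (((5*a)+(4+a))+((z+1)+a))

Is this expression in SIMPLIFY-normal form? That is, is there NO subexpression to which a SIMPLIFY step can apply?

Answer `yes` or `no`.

Expression: (((5*a)+(4+a))+((z+1)+a))
Scanning for simplifiable subexpressions (pre-order)...
  at root: (((5*a)+(4+a))+((z+1)+a)) (not simplifiable)
  at L: ((5*a)+(4+a)) (not simplifiable)
  at LL: (5*a) (not simplifiable)
  at LR: (4+a) (not simplifiable)
  at R: ((z+1)+a) (not simplifiable)
  at RL: (z+1) (not simplifiable)
Result: no simplifiable subexpression found -> normal form.

Answer: yes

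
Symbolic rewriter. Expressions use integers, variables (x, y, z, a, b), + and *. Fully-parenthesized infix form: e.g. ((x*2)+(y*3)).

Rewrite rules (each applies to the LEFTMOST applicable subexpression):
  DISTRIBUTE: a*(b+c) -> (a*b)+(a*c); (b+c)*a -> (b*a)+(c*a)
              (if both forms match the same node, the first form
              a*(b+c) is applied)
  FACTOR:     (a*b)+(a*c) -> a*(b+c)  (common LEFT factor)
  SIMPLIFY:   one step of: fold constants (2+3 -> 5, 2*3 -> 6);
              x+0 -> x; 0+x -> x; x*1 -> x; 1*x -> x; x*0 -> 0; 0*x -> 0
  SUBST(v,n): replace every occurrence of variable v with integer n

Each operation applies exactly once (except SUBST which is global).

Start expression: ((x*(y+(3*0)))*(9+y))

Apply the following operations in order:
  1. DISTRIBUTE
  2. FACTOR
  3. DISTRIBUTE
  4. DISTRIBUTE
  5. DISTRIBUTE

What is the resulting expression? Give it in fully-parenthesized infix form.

Answer: ((((x*y)*9)+((x*(3*0))*9))+((x*(y+(3*0)))*y))

Derivation:
Start: ((x*(y+(3*0)))*(9+y))
Apply DISTRIBUTE at root (target: ((x*(y+(3*0)))*(9+y))): ((x*(y+(3*0)))*(9+y)) -> (((x*(y+(3*0)))*9)+((x*(y+(3*0)))*y))
Apply FACTOR at root (target: (((x*(y+(3*0)))*9)+((x*(y+(3*0)))*y))): (((x*(y+(3*0)))*9)+((x*(y+(3*0)))*y)) -> ((x*(y+(3*0)))*(9+y))
Apply DISTRIBUTE at root (target: ((x*(y+(3*0)))*(9+y))): ((x*(y+(3*0)))*(9+y)) -> (((x*(y+(3*0)))*9)+((x*(y+(3*0)))*y))
Apply DISTRIBUTE at LL (target: (x*(y+(3*0)))): (((x*(y+(3*0)))*9)+((x*(y+(3*0)))*y)) -> ((((x*y)+(x*(3*0)))*9)+((x*(y+(3*0)))*y))
Apply DISTRIBUTE at L (target: (((x*y)+(x*(3*0)))*9)): ((((x*y)+(x*(3*0)))*9)+((x*(y+(3*0)))*y)) -> ((((x*y)*9)+((x*(3*0))*9))+((x*(y+(3*0)))*y))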